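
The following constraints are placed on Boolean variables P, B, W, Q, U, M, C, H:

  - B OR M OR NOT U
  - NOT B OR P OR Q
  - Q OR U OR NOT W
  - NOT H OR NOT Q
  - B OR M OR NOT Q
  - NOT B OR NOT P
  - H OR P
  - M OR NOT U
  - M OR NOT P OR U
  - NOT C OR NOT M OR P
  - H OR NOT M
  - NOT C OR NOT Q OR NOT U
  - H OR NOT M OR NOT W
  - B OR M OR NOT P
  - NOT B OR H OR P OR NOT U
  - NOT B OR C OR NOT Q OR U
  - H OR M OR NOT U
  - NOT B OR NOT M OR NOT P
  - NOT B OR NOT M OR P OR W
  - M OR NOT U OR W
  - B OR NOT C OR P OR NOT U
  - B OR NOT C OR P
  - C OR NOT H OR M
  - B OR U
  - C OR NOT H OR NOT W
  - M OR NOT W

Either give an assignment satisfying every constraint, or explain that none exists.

P = True; B = False; W = False; Q = False; U = True; M = True; C = True; H = True

Set P = True.
  then (NOT B OR NOT P) forces B = False.
  then (B OR M OR NOT P) forces M = True.
  then (B OR U) forces U = True.
  then (H OR NOT M) forces H = True.
  then (NOT H OR NOT Q) forces Q = False.
Set W = False.
Set C = True.
All clauses satisfied.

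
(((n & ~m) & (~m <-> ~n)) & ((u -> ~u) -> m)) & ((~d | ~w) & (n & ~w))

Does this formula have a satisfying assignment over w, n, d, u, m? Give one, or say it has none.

No satisfying assignment exists.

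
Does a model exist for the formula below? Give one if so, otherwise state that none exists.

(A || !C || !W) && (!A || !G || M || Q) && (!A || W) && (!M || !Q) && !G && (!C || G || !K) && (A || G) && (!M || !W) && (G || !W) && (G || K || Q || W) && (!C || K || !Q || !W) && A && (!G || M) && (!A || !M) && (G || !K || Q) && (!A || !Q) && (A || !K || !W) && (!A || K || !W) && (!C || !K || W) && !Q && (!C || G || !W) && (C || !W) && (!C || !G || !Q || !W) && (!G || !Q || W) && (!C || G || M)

Case G = True:
  Clause (!G) is falsified — contradiction.
Case G = False:
  (A || G) forces A = True.
  (!A || W) forces W = True.
  Clause (G || !W) is falsified — contradiction.
Both cases fail, so the formula is unsatisfiable.

Unsatisfiable — no assignment works.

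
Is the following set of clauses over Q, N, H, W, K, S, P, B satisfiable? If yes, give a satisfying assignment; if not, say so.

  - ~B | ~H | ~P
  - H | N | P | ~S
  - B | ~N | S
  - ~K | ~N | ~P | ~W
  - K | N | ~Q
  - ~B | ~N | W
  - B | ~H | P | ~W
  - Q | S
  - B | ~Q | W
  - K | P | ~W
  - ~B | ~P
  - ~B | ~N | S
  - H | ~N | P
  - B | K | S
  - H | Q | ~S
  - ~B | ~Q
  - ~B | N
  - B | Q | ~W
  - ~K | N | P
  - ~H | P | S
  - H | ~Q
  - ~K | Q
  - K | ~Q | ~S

Q = False, N = False, H = True, W = False, K = False, S = True, P = False, B = False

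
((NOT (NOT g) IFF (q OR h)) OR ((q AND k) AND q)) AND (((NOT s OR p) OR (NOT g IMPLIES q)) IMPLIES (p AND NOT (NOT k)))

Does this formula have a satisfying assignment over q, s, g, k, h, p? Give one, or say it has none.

q=F, s=T, g=T, k=T, h=T, p=T

  (NOT (NOT g) IFF (q OR h)) OR ((q AND k) AND q) = True
    NOT (NOT g) IFF (q OR h) = True
      NOT (NOT g) = True
        NOT g = False
      q OR h = True
    (q AND k) AND q = False
      q AND k = False
  ((NOT s OR p) OR (NOT g IMPLIES q)) IMPLIES (p AND NOT (NOT k)) = True
    (NOT s OR p) OR (NOT g IMPLIES q) = True
      NOT s OR p = True
        NOT s = False
      NOT g IMPLIES q = True
        NOT g = False
    p AND NOT (NOT k) = True
      NOT (NOT k) = True
        NOT k = False
Both conjuncts True, so the formula holds.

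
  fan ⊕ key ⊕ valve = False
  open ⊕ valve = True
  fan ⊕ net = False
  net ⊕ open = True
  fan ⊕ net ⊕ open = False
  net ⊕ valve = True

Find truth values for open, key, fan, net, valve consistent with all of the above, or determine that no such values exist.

The formula is unsatisfiable.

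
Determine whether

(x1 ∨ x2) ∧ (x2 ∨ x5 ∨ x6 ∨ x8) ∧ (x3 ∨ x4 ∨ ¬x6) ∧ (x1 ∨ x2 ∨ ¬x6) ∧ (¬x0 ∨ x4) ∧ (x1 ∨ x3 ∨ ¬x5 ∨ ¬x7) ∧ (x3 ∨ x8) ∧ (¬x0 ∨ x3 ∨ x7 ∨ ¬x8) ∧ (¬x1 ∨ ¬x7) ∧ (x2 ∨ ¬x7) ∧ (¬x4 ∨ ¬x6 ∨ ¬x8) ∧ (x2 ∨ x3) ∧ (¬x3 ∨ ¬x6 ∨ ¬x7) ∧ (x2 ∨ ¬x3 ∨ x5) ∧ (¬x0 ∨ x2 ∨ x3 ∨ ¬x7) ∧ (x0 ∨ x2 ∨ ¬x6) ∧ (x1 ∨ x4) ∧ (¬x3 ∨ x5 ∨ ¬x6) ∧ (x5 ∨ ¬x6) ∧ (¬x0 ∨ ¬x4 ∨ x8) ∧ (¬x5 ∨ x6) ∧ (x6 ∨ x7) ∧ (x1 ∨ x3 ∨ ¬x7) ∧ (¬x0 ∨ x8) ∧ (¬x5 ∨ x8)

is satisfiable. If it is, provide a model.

Set x0 = False.
Set x1 = True.
  then (¬x1 ∨ ¬x7) forces x7 = False.
  then (x6 ∨ x7) forces x6 = True.
  then (x0 ∨ x2 ∨ ¬x6) forces x2 = True.
  then (x5 ∨ ¬x6) forces x5 = True.
  then (¬x5 ∨ x8) forces x8 = True.
  then (¬x4 ∨ ¬x6 ∨ ¬x8) forces x4 = False.
  then (x3 ∨ x4 ∨ ¬x6) forces x3 = True.
All clauses satisfied.

x0: False, x1: True, x2: True, x3: True, x4: False, x5: True, x6: True, x7: False, x8: True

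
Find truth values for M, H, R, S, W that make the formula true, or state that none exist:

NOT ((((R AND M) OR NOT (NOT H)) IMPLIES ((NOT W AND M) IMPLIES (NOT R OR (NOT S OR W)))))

M = True, H = False, R = True, S = True, W = False

  NOT ((((R AND M) OR NOT (NOT H)) IMPLIES ((NOT W AND M) IMPLIES (NOT R OR (NOT S OR W))))) = True
    ((R AND M) OR NOT (NOT H)) IMPLIES ((NOT W AND M) IMPLIES (NOT R OR (NOT S OR W))) = False
      (R AND M) OR NOT (NOT H) = True
        R AND M = True
        NOT (NOT H) = False
          NOT H = True
      (NOT W AND M) IMPLIES (NOT R OR (NOT S OR W)) = False
        NOT W AND M = True
          NOT W = True
        NOT R OR (NOT S OR W) = False
          NOT R = False
          NOT S OR W = False
            NOT S = False
The formula evaluates to True.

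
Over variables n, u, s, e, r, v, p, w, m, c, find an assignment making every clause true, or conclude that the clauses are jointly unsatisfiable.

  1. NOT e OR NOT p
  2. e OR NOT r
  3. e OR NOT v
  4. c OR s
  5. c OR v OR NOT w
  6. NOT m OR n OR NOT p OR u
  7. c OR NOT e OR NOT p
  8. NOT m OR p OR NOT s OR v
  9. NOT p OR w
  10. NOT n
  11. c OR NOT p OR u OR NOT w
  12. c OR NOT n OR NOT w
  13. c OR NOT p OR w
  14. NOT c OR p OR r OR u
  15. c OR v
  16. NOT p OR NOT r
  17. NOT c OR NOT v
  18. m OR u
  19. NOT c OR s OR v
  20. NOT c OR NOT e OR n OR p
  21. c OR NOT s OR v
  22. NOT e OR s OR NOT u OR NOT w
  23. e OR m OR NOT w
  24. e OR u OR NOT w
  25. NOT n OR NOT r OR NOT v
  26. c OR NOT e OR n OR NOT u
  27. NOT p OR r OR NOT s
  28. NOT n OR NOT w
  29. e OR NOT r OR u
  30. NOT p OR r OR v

n = False, u = False, s = True, e = True, r = True, v = True, p = False, w = False, m = True, c = False

Unit clause (NOT n) forces n = False.
Set u = False.
  then (m OR u) forces m = True.
  then (NOT m OR n OR NOT p OR u) forces p = False.
Try s = False:
  (c OR s) forces c = True.
  (NOT c OR p OR r OR u) forces r = True.
  (e OR NOT r) forces e = True.
  clause (NOT c OR NOT e OR n OR p) is falsified — backtrack.
So s = True.
  then (NOT m OR p OR NOT s OR v) forces v = True.
  then (NOT c OR NOT v) forces c = False.
  then (e OR NOT v) forces e = True.
Set r = True.
Set w = False.
All clauses satisfied.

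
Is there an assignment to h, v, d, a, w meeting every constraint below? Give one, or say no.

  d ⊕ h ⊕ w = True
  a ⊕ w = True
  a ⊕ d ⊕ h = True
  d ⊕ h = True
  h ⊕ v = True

Adding constraints 1, 2, 3 mod 2: every variable appears an even number of times on the left, so the left side is 0.
But the right sides sum to 1 (mod 2). 0 ≠ 1 — the system is inconsistent.

UNSATISFIABLE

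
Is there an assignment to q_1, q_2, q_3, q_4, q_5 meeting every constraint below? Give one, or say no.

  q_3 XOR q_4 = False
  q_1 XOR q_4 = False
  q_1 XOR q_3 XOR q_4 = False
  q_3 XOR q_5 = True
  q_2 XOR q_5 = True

q_1=F; q_2=F; q_3=F; q_4=F; q_5=T

q_3 XOR q_4 = F XOR F = False ✓
q_1 XOR q_4 = F XOR F = False ✓
q_1 XOR q_3 XOR q_4 = F XOR F XOR F = False ✓
q_3 XOR q_5 = F XOR T = True ✓
q_2 XOR q_5 = F XOR T = True ✓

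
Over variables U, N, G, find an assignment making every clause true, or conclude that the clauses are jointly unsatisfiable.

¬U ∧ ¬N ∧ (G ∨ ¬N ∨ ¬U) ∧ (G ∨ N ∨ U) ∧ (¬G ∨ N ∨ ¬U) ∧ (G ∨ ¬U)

U=F; N=F; G=T

Unit clause (¬U) forces U = False.
Unit clause (¬N) forces N = False.
In (G ∨ N ∨ U) only G is left, so G = True.
All clauses satisfied.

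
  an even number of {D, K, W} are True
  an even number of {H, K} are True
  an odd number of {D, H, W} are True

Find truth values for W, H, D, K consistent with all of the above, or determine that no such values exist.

Adding constraints 1, 2, 3 mod 2: every variable appears an even number of times on the left, so the left side is 0.
But the right sides sum to 1 (mod 2). 0 ≠ 1 — the system is inconsistent.

Unsatisfiable — no assignment works.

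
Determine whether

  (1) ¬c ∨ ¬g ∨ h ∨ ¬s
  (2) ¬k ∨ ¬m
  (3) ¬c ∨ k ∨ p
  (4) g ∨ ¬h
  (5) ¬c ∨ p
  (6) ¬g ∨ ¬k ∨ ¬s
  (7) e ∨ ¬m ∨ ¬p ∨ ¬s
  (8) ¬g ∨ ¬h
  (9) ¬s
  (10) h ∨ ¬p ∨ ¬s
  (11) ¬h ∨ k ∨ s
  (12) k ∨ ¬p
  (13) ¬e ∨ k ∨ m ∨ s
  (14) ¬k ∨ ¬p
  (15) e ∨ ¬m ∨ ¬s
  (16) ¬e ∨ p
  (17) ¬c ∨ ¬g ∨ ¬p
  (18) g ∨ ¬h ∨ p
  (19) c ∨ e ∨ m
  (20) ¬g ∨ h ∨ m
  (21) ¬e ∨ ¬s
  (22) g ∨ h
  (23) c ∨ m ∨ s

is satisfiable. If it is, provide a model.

Unit clause (¬s) forces s = False.
Try g = False:
  (g ∨ ¬h) forces h = False.
  clause (g ∨ h) is falsified — backtrack.
So g = True.
  then (¬g ∨ ¬h) forces h = False.
  then (¬g ∨ h ∨ m) forces m = True.
  then (¬k ∨ ¬m) forces k = False.
  then (k ∨ ¬p) forces p = False.
  then (¬e ∨ p) forces e = False.
  then (¬c ∨ k ∨ p) forces c = False.
All clauses satisfied.

g=T, k=F, h=F, p=F, m=T, s=F, c=F, e=F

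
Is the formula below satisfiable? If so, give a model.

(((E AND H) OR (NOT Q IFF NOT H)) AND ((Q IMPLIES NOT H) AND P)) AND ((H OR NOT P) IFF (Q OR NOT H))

Case H = True: the formula simplifies to ((E OR Q) AND (NOT Q AND P)) AND Q.
  Q = True: the conjunct NOT Q is False.
  Q = False: the conjunct Q is False.
Case H = False: the formula simplifies to (NOT Q AND P) AND NOT P.
  P = True: the conjunct NOT P is False.
  P = False: the conjunct P is False.
Both cases fail — unsatisfiable.

The formula is unsatisfiable.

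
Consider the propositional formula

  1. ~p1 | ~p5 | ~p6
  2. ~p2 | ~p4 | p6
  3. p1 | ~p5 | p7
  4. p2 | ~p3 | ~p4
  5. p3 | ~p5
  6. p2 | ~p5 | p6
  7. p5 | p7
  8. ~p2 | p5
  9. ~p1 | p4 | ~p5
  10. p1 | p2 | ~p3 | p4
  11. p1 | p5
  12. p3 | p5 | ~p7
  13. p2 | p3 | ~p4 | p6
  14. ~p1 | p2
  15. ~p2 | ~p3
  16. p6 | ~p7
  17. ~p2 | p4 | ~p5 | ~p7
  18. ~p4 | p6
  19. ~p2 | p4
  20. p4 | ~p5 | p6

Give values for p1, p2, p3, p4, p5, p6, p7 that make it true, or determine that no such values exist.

No satisfying assignment exists.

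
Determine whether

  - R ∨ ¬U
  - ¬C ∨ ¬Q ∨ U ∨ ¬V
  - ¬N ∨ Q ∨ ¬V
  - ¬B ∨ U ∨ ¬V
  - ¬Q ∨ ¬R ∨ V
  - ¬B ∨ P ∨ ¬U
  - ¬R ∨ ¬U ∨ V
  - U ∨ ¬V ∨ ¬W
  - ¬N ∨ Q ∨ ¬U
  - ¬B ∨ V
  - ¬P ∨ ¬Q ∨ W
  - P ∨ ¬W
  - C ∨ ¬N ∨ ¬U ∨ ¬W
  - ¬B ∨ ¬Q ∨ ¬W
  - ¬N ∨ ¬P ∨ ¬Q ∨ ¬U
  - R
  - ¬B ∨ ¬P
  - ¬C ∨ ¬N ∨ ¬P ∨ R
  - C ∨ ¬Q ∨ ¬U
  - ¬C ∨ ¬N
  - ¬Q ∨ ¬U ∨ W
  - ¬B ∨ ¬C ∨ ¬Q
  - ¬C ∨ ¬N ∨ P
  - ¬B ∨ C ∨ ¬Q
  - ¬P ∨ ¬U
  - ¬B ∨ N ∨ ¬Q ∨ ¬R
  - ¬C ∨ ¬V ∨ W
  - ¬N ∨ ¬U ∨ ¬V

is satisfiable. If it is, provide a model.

R=T, C=F, N=F, V=T, U=F, B=F, P=F, Q=T, W=F

Unit clause (R) forces R = True.
Set C = False.
Set N = False.
Set V = True.
Set U = False.
  then (¬B ∨ U ∨ ¬V) forces B = False.
  then (U ∨ ¬V ∨ ¬W) forces W = False.
Set P = False.
Set Q = True.
All clauses satisfied.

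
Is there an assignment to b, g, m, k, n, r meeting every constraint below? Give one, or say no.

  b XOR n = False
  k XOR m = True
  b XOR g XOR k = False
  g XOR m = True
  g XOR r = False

b = False, g = True, m = False, k = True, n = False, r = True

b XOR n = F XOR F = False ✓
k XOR m = T XOR F = True ✓
b XOR g XOR k = F XOR T XOR T = False ✓
g XOR m = T XOR F = True ✓
g XOR r = T XOR T = False ✓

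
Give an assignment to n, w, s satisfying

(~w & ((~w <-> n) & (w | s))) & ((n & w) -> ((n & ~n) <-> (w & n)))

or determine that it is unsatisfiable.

n = True, w = False, s = True

  ~w & ((~w <-> n) & (w | s)) = True
    ~w = True
    (~w <-> n) & (w | s) = True
      ~w <-> n = True
        ~w = True
      w | s = True
  (n & w) -> ((n & ~n) <-> (w & n)) = True
    n & w = False
    (n & ~n) <-> (w & n) = True
      n & ~n = False
        ~n = False
      w & n = False
Both conjuncts True, so the formula holds.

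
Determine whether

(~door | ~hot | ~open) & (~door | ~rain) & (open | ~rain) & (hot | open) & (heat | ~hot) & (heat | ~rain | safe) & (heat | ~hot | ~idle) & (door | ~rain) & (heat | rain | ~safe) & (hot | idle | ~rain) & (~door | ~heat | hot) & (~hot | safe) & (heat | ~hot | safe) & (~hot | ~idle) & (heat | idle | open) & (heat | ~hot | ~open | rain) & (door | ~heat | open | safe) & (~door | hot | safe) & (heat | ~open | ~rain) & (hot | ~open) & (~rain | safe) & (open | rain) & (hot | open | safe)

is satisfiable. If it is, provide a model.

open: True; rain: False; idle: False; heat: True; hot: True; safe: True; door: False

Try open = False:
  (open | ~rain) forces rain = False.
  clause (open | rain) is falsified — backtrack.
So open = True.
  then (hot | ~open) forces hot = True.
  then (~door | ~hot | ~open) forces door = False.
  then (heat | ~hot) forces heat = True.
  then (door | ~rain) forces rain = False.
  then (~hot | safe) forces safe = True.
  then (~hot | ~idle) forces idle = False.
All clauses satisfied.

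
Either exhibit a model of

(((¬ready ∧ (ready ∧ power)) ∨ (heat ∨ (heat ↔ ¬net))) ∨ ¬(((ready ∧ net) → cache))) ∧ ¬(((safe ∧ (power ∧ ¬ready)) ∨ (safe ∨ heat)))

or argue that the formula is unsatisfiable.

heat=F, ready=T, net=T, power=F, cache=T, safe=F

  ((¬ready ∧ (ready ∧ power)) ∨ (heat ∨ (heat ↔ ¬net))) ∨ ¬(((ready ∧ net) → cache)) = True
    (¬ready ∧ (ready ∧ power)) ∨ (heat ∨ (heat ↔ ¬net)) = True
      ¬ready ∧ (ready ∧ power) = False
        ¬ready = False
        ready ∧ power = False
      heat ∨ (heat ↔ ¬net) = True
        heat ↔ ¬net = True
          ¬net = False
    ¬(((ready ∧ net) → cache)) = False
      (ready ∧ net) → cache = True
        ready ∧ net = True
  ¬(((safe ∧ (power ∧ ¬ready)) ∨ (safe ∨ heat))) = True
    (safe ∧ (power ∧ ¬ready)) ∨ (safe ∨ heat) = False
      safe ∧ (power ∧ ¬ready) = False
        power ∧ ¬ready = False
          ¬ready = False
      safe ∨ heat = False
Both conjuncts True, so the formula holds.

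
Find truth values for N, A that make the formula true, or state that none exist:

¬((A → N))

N = False; A = True

  ¬((A → N)) = True
    A → N = False
The formula evaluates to True.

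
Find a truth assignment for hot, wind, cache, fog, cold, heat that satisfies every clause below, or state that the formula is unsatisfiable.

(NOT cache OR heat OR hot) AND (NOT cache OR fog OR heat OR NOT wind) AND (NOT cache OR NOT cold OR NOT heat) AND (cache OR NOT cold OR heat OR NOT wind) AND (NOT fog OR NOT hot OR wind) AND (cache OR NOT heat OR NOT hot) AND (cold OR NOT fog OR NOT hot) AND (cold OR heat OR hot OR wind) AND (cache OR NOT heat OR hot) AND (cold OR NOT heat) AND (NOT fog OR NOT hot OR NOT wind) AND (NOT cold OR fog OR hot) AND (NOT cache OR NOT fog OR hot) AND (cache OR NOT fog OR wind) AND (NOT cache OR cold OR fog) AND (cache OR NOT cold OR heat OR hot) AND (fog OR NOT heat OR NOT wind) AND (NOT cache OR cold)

hot = True, wind = False, cache = False, fog = False, cold = False, heat = False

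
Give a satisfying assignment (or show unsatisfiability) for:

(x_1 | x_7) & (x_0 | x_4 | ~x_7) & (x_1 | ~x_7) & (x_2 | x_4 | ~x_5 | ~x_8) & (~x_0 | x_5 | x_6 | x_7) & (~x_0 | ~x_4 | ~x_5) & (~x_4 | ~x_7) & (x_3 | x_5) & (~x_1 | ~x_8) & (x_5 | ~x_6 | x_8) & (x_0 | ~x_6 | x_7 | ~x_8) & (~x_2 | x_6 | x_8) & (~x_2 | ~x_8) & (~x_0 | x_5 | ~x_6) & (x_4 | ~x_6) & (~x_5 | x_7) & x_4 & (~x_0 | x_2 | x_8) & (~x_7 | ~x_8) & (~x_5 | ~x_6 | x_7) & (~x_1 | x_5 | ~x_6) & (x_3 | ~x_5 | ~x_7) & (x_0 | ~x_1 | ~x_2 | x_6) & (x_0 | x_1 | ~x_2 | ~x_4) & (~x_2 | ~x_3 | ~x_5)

Unit clause (x_4) forces x_4 = True.
In (~x_4 | ~x_7) only ~x_7 is left, so x_7 = False.
In (~x_5 | x_7) only ~x_5 is left, so x_5 = False.
In (x_1 | x_7) only x_1 is left, so x_1 = True.
In (x_3 | x_5) only x_3 is left, so x_3 = True.
In (~x_1 | ~x_8) only ~x_8 is left, so x_8 = False.
In (x_5 | ~x_6 | x_8) only ~x_6 is left, so x_6 = False.
In (~x_2 | x_6 | x_8) only ~x_2 is left, so x_2 = False.
In (~x_0 | x_2 | x_8) only ~x_0 is left, so x_0 = False.
All clauses satisfied.

x_0 = False, x_1 = True, x_2 = False, x_3 = True, x_4 = True, x_5 = False, x_6 = False, x_7 = False, x_8 = False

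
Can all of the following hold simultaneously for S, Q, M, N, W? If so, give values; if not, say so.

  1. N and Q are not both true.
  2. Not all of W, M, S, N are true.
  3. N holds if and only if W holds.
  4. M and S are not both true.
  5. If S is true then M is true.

S = False, Q = False, M = True, N = True, W = True

  (1) N=T, Q=F — not both ✓
  (2) {W, M, S, N}: 3/4 true — not all ✓
  (3) N=T, W=T — same ✓
  (4) M=T, S=F — not both ✓
  (5) S=F ⇒ M: vacuous ✓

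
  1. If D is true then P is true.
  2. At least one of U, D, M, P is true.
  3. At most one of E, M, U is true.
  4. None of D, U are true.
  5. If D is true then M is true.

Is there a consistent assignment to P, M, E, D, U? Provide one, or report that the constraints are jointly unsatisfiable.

P=F, M=T, E=F, D=F, U=F

  (1) D=F ⇒ P: vacuous ✓
  (2) {U, D, M, P}: 1 true — at least one ✓
  (3) {E, M, U}: 1 true — at most one ✓
  (4) {D, U}: 0 true — none ✓
  (5) D=F ⇒ M: vacuous ✓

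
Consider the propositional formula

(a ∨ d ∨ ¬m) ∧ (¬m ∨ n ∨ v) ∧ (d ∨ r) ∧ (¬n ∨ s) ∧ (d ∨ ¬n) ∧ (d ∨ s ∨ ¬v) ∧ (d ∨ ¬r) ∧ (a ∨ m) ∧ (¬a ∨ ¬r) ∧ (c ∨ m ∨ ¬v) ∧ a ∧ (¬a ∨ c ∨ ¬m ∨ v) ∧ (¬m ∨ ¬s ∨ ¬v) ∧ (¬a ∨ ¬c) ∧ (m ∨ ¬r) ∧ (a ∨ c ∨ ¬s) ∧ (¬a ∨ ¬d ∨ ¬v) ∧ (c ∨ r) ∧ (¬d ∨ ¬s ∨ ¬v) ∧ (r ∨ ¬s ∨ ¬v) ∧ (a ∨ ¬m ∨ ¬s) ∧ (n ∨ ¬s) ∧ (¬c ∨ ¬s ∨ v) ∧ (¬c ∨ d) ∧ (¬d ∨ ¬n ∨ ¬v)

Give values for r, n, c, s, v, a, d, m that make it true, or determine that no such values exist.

Case c = True:
  (a) forces a = True.
  Clause (¬a ∨ ¬c) is falsified — contradiction.
Case c = False:
  (a) forces a = True.
  (¬a ∨ ¬r) forces r = False.
  Clause (c ∨ r) is falsified — contradiction.
Both cases fail, so the formula is unsatisfiable.

The formula is unsatisfiable.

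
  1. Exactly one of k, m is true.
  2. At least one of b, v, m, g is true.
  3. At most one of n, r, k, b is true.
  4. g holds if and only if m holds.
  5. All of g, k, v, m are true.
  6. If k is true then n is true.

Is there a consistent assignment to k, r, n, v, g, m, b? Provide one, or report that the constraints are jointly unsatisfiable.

Unsatisfiable

Case k = True:
  (1) with k=T forces m = False.
  Constraint (5) is violated (m=F) — contradiction.
Case k = False:
  Constraint (5) is violated (k=F) — contradiction.
Both cases fail — unsatisfiable.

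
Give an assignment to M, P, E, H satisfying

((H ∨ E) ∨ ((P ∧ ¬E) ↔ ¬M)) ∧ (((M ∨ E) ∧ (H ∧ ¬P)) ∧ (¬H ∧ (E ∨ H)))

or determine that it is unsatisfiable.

Case H = True: the conjunct ¬H is False.
Case H = False: the conjunct H is False.
Both cases fail — unsatisfiable.

No satisfying assignment exists.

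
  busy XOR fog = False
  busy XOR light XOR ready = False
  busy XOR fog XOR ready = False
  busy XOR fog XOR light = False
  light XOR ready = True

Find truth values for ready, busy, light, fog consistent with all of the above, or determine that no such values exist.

Adding constraints 3, 4, 5 mod 2: every variable appears an even number of times on the left, so the left side is 0.
But the right sides sum to 1 (mod 2). 0 ≠ 1 — the system is inconsistent.

No satisfying assignment exists.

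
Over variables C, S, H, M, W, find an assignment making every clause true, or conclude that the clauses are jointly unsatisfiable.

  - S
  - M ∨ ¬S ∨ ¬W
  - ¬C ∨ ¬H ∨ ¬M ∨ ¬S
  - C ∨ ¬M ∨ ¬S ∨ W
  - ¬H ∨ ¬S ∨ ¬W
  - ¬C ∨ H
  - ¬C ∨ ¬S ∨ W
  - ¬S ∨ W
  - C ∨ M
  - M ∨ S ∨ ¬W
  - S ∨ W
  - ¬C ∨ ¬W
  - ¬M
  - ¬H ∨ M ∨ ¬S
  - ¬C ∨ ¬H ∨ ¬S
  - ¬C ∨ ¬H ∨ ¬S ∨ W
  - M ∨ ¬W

Case S = True:
  (¬S ∨ W) forces W = True.
  (M ∨ ¬S ∨ ¬W) forces M = True.
  Clause (¬M) is falsified — contradiction.
Case S = False:
  Clause (S) is falsified — contradiction.
Both cases fail, so the formula is unsatisfiable.

Unsatisfiable — no assignment works.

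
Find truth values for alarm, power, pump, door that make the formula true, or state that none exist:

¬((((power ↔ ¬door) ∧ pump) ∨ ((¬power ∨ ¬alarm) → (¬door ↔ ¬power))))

alarm = True, power = False, pump = False, door = True

  ¬((((power ↔ ¬door) ∧ pump) ∨ ((¬power ∨ ¬alarm) → (¬door ↔ ¬power)))) = True
    ((power ↔ ¬door) ∧ pump) ∨ ((¬power ∨ ¬alarm) → (¬door ↔ ¬power)) = False
      (power ↔ ¬door) ∧ pump = False
        power ↔ ¬door = True
          ¬door = False
      (¬power ∨ ¬alarm) → (¬door ↔ ¬power) = False
        ¬power ∨ ¬alarm = True
          ¬power = True
          ¬alarm = False
        ¬door ↔ ¬power = False
          ¬door = False
          ¬power = True
The formula evaluates to True.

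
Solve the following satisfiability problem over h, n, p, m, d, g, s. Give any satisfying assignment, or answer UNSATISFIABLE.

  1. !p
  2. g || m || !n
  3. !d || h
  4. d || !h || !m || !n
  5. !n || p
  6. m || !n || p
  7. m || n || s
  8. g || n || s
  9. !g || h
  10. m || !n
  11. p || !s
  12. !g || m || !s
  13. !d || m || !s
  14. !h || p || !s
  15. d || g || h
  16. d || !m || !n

Unit clause (!p) forces p = False.
In (!n || p) only !n is left, so n = False.
In (p || !s) only !s is left, so s = False.
In (m || n || s) only m is left, so m = True.
In (g || n || s) only g is left, so g = True.
In (!g || h) only h is left, so h = True.
Set d = True.
All clauses satisfied.

h = True, n = False, p = False, m = True, d = True, g = True, s = False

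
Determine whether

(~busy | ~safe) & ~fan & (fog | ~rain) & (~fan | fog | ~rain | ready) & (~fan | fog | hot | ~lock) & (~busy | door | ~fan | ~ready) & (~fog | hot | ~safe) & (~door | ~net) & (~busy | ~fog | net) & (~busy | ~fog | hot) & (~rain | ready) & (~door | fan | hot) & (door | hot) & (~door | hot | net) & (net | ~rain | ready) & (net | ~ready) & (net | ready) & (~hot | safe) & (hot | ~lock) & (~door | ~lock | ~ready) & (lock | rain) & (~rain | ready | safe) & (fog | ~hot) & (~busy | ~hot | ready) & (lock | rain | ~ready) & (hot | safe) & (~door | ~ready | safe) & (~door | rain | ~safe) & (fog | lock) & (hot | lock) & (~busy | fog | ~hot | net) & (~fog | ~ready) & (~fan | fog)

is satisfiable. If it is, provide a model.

safe=T; busy=F; ready=F; door=F; lock=T; hot=T; net=T; fan=F; fog=T; rain=F

Unit clause (~fan) forces fan = False.
Set safe = True.
  then (~busy | ~safe) forces busy = False.
Try ready = True:
  (net | ~ready) forces net = True.
  (~door | ~net) forces door = False.
  (door | hot) forces hot = True.
  (fog | ~hot) forces fog = True.
  clause (~fog | ~ready) is falsified — backtrack.
So ready = False.
  then (~rain | ready) forces rain = False.
  then (net | ready) forces net = True.
  then (lock | rain) forces lock = True.
  then (~door | rain | ~safe) forces door = False.
  then (door | hot) forces hot = True.
  then (fog | ~hot) forces fog = True.
All clauses satisfied.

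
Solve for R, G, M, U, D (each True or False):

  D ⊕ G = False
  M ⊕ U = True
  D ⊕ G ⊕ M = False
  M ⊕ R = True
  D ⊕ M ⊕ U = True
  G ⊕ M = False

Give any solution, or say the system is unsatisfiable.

R: True, G: False, M: False, U: True, D: False

D ⊕ G = F ⊕ F = False ✓
M ⊕ U = F ⊕ T = True ✓
D ⊕ G ⊕ M = F ⊕ F ⊕ F = False ✓
M ⊕ R = F ⊕ T = True ✓
D ⊕ M ⊕ U = F ⊕ F ⊕ T = True ✓
G ⊕ M = F ⊕ F = False ✓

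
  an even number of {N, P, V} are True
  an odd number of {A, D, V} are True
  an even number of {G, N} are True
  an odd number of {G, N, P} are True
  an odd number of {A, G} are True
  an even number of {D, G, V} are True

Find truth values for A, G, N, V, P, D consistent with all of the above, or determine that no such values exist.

A = False, G = True, N = True, V = False, P = True, D = True

{N, P, V}: 2 true → even ✓
{A, D, V}: 1 true → odd ✓
{G, N}: 2 true → even ✓
{G, N, P}: 3 true → odd ✓
{A, G}: 1 true → odd ✓
{D, G, V}: 2 true → even ✓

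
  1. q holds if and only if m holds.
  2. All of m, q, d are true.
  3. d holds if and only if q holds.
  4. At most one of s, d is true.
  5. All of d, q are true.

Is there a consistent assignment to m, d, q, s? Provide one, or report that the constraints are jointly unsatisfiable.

m = True; d = True; q = True; s = False

  (1) q=T, m=T — same ✓
  (2) {m, q, d}: all 3 true ✓
  (3) d=T, q=T — same ✓
  (4) {s, d}: 1 true — at most one ✓
  (5) {d, q}: all 2 true ✓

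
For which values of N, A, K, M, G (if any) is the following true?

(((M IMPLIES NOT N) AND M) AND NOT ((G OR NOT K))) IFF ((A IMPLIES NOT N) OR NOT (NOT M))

N: True; A: True; K: True; M: False; G: False

  (((M IMPLIES NOT N) AND M) AND NOT ((G OR NOT K))) IFF ((A IMPLIES NOT N) OR NOT (NOT M)) = True
    ((M IMPLIES NOT N) AND M) AND NOT ((G OR NOT K)) = False
      (M IMPLIES NOT N) AND M = False
        M IMPLIES NOT N = True
          NOT N = False
      NOT ((G OR NOT K)) = True
        G OR NOT K = False
          NOT K = False
    (A IMPLIES NOT N) OR NOT (NOT M) = False
      A IMPLIES NOT N = False
        NOT N = False
      NOT (NOT M) = False
        NOT M = True
The formula evaluates to True.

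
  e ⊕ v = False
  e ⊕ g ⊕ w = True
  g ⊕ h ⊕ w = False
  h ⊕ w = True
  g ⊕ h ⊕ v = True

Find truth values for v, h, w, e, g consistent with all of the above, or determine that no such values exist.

Unsatisfiable — no assignment works.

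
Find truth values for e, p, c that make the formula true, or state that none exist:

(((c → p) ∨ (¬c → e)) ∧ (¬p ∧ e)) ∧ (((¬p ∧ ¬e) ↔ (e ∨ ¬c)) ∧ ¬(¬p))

Case e = True: the conjunct (¬p ∧ ¬e) ↔ (e ∨ ¬c) becomes (¬p ∧ False) ↔ (True ∨ ¬c) = False.
Case e = False: the conjunct e is False.
Both cases fail — unsatisfiable.

The formula is unsatisfiable.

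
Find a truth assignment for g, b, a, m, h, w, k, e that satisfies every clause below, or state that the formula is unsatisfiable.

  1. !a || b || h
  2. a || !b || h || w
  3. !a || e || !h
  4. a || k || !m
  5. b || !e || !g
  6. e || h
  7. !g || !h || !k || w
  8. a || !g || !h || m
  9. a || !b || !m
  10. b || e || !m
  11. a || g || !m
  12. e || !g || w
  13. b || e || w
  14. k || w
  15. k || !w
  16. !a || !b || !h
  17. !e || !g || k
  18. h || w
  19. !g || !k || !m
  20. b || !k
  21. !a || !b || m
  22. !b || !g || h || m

g = False, b = True, a = True, m = True, h = False, w = True, k = True, e = True

Set g = False.
Set b = True.
Set a = True.
  then (!a || !b || !h) forces h = False.
  then (h || w) forces w = True.
  then (!a || !b || m) forces m = True.
  then (e || h) forces e = True.
  then (k || !w) forces k = True.
All clauses satisfied.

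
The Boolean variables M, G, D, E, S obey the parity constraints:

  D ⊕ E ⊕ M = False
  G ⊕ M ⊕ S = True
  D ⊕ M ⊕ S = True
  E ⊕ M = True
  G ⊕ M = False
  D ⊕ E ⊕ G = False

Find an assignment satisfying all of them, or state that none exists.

M=T, G=T, D=T, E=F, S=T

D ⊕ E ⊕ M = T ⊕ F ⊕ T = False ✓
G ⊕ M ⊕ S = T ⊕ T ⊕ T = True ✓
D ⊕ M ⊕ S = T ⊕ T ⊕ T = True ✓
E ⊕ M = F ⊕ T = True ✓
G ⊕ M = T ⊕ T = False ✓
D ⊕ E ⊕ G = T ⊕ F ⊕ T = False ✓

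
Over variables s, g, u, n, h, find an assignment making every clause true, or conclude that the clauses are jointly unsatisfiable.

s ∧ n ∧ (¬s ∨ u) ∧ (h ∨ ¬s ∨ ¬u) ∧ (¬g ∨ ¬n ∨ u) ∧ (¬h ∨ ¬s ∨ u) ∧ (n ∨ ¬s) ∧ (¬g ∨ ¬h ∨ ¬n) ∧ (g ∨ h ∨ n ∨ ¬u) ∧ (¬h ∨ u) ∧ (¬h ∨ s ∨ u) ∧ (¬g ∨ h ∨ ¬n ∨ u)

Unit clause (s) forces s = True.
Unit clause (n) forces n = True.
In (¬s ∨ u) only u is left, so u = True.
In (h ∨ ¬s ∨ ¬u) only h is left, so h = True.
In (¬g ∨ ¬h ∨ ¬n) only ¬g is left, so g = False.
All clauses satisfied.

s: True, g: False, u: True, n: True, h: True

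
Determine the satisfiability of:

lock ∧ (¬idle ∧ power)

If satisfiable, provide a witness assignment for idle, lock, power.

idle = False, lock = True, power = True

  ¬idle ∧ power = True
    ¬idle = True
Both conjuncts True, so the formula holds.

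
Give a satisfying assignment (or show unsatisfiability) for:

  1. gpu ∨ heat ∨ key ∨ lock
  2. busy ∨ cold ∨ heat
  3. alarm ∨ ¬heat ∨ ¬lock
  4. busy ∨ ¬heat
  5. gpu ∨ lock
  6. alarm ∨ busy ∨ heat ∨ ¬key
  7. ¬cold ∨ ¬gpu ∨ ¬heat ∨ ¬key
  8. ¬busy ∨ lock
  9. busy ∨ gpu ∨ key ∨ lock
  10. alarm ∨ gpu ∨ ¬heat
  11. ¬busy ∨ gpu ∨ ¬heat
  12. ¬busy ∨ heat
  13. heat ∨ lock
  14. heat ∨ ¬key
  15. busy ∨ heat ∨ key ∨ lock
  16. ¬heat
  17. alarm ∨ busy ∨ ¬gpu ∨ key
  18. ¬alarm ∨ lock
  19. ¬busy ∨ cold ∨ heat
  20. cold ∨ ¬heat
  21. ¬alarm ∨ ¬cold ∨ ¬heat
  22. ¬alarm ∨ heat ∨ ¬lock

Unit clause (¬heat) forces heat = False.
In (¬busy ∨ heat) only ¬busy is left, so busy = False.
In (heat ∨ lock) only lock is left, so lock = True.
In (heat ∨ ¬key) only ¬key is left, so key = False.
In (¬alarm ∨ heat ∨ ¬lock) only ¬alarm is left, so alarm = False.
In (busy ∨ cold ∨ heat) only cold is left, so cold = True.
In (alarm ∨ busy ∨ ¬gpu ∨ key) only ¬gpu is left, so gpu = False.
All clauses satisfied.

alarm: False, key: False, lock: True, busy: False, gpu: False, cold: True, heat: False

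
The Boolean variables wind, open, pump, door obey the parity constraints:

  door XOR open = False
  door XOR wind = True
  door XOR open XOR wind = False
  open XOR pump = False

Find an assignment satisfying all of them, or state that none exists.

wind=F; open=T; pump=T; door=T

door XOR open = T XOR T = False ✓
door XOR wind = T XOR F = True ✓
door XOR open XOR wind = T XOR T XOR F = False ✓
open XOR pump = T XOR T = False ✓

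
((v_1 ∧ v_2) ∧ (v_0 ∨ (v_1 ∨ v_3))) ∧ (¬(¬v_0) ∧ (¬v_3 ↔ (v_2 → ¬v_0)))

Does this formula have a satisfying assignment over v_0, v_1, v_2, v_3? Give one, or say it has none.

v_0 = True; v_1 = True; v_2 = True; v_3 = True

  (v_1 ∧ v_2) ∧ (v_0 ∨ (v_1 ∨ v_3)) = True
    v_1 ∧ v_2 = True
    v_0 ∨ (v_1 ∨ v_3) = True
      v_1 ∨ v_3 = True
  ¬(¬v_0) ∧ (¬v_3 ↔ (v_2 → ¬v_0)) = True
    ¬(¬v_0) = True
      ¬v_0 = False
    ¬v_3 ↔ (v_2 → ¬v_0) = True
      ¬v_3 = False
      v_2 → ¬v_0 = False
        ¬v_0 = False
Both conjuncts True, so the formula holds.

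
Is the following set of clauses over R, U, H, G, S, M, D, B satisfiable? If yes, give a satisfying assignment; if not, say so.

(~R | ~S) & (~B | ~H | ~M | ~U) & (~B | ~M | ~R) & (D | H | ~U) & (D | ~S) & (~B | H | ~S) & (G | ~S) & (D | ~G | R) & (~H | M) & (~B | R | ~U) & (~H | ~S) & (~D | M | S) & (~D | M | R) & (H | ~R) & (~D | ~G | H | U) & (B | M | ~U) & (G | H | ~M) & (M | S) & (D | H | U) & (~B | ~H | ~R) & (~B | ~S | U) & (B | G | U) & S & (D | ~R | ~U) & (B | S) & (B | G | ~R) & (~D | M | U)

R = False, U = True, H = False, G = True, S = True, M = True, D = True, B = False

Unit clause (S) forces S = True.
In (~R | ~S) only ~R is left, so R = False.
In (D | ~S) only D is left, so D = True.
In (G | ~S) only G is left, so G = True.
In (~H | ~S) only ~H is left, so H = False.
In (~D | M | R) only M is left, so M = True.
In (~D | ~G | H | U) only U is left, so U = True.
In (~B | H | ~S) only ~B is left, so B = False.
All clauses satisfied.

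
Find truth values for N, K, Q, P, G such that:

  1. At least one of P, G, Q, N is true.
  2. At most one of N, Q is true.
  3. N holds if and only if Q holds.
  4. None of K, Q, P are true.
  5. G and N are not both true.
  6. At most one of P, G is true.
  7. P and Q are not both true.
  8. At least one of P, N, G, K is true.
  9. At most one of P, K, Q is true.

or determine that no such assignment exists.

N = False, K = False, Q = False, P = False, G = True

  (1) {P, G, Q, N}: 1 true — at least one ✓
  (2) {N, Q}: 0 true — at most one ✓
  (3) N=F, Q=F — same ✓
  (4) {K, Q, P}: 0 true — none ✓
  (5) G=T, N=F — not both ✓
  (6) {P, G}: 1 true — at most one ✓
  (7) P=F, Q=F — not both ✓
  (8) {P, N, G, K}: 1 true — at least one ✓
  (9) {P, K, Q}: 0 true — at most one ✓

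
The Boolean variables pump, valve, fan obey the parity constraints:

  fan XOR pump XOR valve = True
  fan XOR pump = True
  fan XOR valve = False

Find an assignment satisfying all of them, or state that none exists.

pump: True; valve: False; fan: False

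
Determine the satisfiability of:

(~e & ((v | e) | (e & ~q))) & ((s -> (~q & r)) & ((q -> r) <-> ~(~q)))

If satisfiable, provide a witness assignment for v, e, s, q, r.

v: True; e: False; s: False; q: True; r: True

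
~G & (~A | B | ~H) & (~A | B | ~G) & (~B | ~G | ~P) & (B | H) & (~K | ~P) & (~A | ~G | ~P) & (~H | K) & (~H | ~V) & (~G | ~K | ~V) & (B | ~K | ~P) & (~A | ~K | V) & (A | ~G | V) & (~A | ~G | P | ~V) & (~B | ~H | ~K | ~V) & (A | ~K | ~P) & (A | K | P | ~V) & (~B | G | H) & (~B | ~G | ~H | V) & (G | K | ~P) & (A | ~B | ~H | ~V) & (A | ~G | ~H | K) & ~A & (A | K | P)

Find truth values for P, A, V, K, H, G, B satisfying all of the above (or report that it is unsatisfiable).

P = False, A = False, V = False, K = True, H = True, G = False, B = False

Unit clause (~G) forces G = False.
Unit clause (~A) forces A = False.
Try P = True:
  (~K | ~P) forces K = False.
  clause (G | K | ~P) is falsified — backtrack.
So P = False.
  then (A | K | P) forces K = True.
Try V = True:
  (~H | ~V) forces H = False.
  (B | H) forces B = True.
  clause (~B | G | H) is falsified — backtrack.
So V = False.
Try H = False:
  (B | H) forces B = True.
  clause (~B | G | H) is falsified — backtrack.
So H = True.
Set B = False.
All clauses satisfied.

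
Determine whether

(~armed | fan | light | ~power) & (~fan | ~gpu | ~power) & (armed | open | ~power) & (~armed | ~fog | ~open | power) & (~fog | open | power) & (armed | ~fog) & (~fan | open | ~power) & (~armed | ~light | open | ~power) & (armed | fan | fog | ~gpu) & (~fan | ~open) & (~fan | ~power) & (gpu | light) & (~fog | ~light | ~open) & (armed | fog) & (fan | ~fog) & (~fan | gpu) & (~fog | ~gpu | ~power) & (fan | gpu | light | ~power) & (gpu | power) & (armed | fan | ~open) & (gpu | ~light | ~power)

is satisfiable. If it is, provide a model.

Set gpu = True.
Try fog = True:
  (armed | ~fog) forces armed = True.
  (fan | ~fog) forces fan = True.
  (~fan | ~gpu | ~power) forces power = False.
  (~armed | ~fog | ~open | power) forces open = False.
  clause (~fog | open | power) is falsified — backtrack.
So fog = False.
  then (armed | fog) forces armed = True.
Set fan = False.
Set light = True.
Set power = False.
Set open = False.
All clauses satisfied.

gpu: True; fog: False; fan: False; light: True; power: False; open: False; armed: True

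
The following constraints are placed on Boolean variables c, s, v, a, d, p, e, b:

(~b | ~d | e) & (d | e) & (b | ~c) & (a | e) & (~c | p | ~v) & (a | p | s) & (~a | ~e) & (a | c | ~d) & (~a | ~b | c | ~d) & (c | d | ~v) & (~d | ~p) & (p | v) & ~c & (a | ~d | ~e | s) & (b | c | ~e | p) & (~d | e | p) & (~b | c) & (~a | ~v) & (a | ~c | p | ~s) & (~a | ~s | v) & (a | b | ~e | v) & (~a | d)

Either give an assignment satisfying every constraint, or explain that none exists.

The formula is unsatisfiable.

Case v = True:
  (~c) forces c = False.
  (c | d | ~v) forces d = True.
  (a | c | ~d) forces a = True.
  Clause (~a | ~v) is falsified — contradiction.
Case v = False:
  (p | v) forces p = True.
  (~d | ~p) forces d = False.
  (d | e) forces e = True.
  (~a | ~e) forces a = False.
  (~c) forces c = False.
  (~b | c) forces b = False.
  Clause (a | b | ~e | v) is falsified — contradiction.
Both cases fail, so the formula is unsatisfiable.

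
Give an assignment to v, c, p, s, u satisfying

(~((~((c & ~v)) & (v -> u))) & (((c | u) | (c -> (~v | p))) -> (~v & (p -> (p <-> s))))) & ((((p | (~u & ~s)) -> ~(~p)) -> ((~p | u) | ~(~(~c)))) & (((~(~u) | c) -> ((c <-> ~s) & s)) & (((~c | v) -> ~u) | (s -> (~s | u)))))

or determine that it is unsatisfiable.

Case u = True: the formula simplifies to (~(~((c & ~v))) & (~v & (p -> (p <-> s)))) & ((c <-> ~s) & s).
  v = True: the conjunct ~(~((c & ~v))) becomes ~(~False) = False.
  v = False: simplifies to (~(~c) & (p -> (p <-> s))) & ((c <-> ~s) & s).
    c = True: simplifies to (p -> (p <-> s)) & (~s & s).
      s = True: the conjunct ~s is False.
      s = False: the conjunct s is False.
    c = False: the conjunct ~(~c) becomes ~(~False) = False.
Case u = False: the formula simplifies to (~((~((c & ~v)) & ~v)) & ((c | (c -> (~v | p))) -> (~v & (p -> (p <-> s))))) & ((((p | ~s) -> ~(~p)) -> (~p | ~(~(~c)))) & (c -> ((c <-> ~s) & s))).
  c = True: simplifies to (~((~(~v) & ~v)) & (~v & (p -> (p <-> s)))) & ((((p | ~s) -> ~(~p)) -> ~p) & (~s & s)).
    s = True: the conjunct ~s is False.
    s = False: the conjunct s is False.
  c = False: simplifies to ~(~v) & (~v & (p -> (p <-> s))).
    v = True: the conjunct ~v is False.
    v = False: the conjunct ~(~v) becomes ~(~False) = False.
Both cases fail — unsatisfiable.

Unsatisfiable — no assignment works.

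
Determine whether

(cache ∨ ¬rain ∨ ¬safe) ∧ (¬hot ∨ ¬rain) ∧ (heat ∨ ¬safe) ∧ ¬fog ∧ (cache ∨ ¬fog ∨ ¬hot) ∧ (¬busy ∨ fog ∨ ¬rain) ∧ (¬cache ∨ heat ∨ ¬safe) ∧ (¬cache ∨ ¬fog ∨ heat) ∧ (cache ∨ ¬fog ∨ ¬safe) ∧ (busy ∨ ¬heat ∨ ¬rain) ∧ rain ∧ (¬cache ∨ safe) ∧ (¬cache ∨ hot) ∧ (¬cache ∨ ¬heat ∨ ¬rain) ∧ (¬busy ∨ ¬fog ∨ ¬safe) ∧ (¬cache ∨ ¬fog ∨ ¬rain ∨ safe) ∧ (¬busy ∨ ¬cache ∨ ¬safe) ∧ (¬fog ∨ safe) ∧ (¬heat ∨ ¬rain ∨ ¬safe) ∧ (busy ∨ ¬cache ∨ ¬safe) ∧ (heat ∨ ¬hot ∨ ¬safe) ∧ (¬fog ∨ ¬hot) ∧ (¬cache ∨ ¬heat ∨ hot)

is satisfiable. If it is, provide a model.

Unit clause (¬fog) forces fog = False.
Unit clause (rain) forces rain = True.
In (¬hot ∨ ¬rain) only ¬hot is left, so hot = False.
In (¬busy ∨ fog ∨ ¬rain) only ¬busy is left, so busy = False.
In (busy ∨ ¬heat ∨ ¬rain) only ¬heat is left, so heat = False.
In (¬cache ∨ hot) only ¬cache is left, so cache = False.
In (cache ∨ ¬rain ∨ ¬safe) only ¬safe is left, so safe = False.
All clauses satisfied.

busy = False, fog = False, cache = False, heat = False, hot = False, safe = False, rain = True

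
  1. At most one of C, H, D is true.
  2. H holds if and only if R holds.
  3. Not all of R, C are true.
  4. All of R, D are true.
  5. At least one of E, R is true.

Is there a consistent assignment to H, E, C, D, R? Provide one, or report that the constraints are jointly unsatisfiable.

UNSATISFIABLE

Case R = True:
  (2) with R=T forces H = True.
  (1) with H=T forces C = False.
  (1) with H=T forces D = False.
  Constraint (4) is violated (D=F) — contradiction.
Case R = False:
  Constraint (4) is violated (R=F) — contradiction.
Both cases fail — unsatisfiable.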